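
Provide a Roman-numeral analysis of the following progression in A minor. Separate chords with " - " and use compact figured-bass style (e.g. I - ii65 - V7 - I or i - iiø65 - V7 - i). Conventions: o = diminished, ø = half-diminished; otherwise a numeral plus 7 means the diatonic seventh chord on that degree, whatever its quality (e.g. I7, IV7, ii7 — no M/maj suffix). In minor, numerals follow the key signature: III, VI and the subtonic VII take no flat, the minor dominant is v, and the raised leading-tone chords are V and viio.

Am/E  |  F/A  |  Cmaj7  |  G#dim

i64 - VI6 - III7 - viio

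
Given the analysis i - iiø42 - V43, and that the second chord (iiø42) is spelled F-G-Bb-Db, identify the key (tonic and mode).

F minor

The anchor chord is a half-diminished seventh chord on G, labeled iiø42.
iiø42 on G implies G is the supertonic; that puts the tonic at F, and the lowercase numeral fits minor mode.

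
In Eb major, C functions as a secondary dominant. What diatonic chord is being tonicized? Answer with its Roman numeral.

ii

The chord is a major triad on C.
A dominant resolves down a perfect fifth: C → F. In Eb major, F is scale degree 2, i.e. ii.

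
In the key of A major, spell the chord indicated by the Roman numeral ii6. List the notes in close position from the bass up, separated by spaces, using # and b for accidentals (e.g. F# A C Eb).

D F# B

The numeral's case and figure indicate a minor triad. In A major its root, scale degree 2, is B.
That chord is spelled B-D-F#.
With the 6 figure the chord is in first inversion; from the bass D upward in close position it reads D-F#-B.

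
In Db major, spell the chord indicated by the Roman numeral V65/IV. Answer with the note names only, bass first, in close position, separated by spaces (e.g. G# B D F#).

F Ab Cb Db

The slash means an applied dominant: we want the dominant of IV. In Db major, IV is Gb major, and its dominant is built on Db.
Building a dominant seventh chord on Db gives Db-F-Ab-Cb.
With the 65 figure the chord is in first inversion; from the bass F upward in close position it reads F-Ab-Cb-Db.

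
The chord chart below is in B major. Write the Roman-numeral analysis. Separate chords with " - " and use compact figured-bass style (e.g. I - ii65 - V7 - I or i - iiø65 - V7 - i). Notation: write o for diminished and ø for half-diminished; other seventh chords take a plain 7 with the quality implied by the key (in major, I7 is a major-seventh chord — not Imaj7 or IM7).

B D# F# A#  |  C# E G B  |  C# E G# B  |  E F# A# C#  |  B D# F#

B-D#-F#-A# has root B, degree 1 in B major, so I7.
C#-E-G-B is non-diatonic — iiø7, a mixture chord from B minor.
C#-E-G#-B: root C# is the supertonic; minor seventh chord there is ii7.
E-F#-A#-C#: root F# is the dominant; dominant seventh chord there is V42.
B-D#-F# has root B, degree 1 in B major, so I.

I7 - iiø7 - ii7 - V42 - I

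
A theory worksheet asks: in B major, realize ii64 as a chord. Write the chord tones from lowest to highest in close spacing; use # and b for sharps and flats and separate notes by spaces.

G# C# E

The numeral's case and figure indicate a minor triad. In B major its root, the second degree, is C#.
Stacking thirds from C# gives C#-E-G#.
The figured bass 64 indicates second inversion, placing the fifth (G#) in the bass: G#-C#-E.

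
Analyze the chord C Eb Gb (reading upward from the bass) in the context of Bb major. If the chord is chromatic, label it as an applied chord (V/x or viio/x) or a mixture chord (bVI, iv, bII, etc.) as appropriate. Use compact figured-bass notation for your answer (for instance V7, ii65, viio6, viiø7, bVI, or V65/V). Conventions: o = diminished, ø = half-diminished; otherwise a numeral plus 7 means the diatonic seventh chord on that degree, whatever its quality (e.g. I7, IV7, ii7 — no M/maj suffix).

Stacked in thirds the chord is C-Eb-Gb: a diminished triad on C.
C is the second degree of Bb major. This is the diminished supertonic triad, borrowed from the parallel minor.

iio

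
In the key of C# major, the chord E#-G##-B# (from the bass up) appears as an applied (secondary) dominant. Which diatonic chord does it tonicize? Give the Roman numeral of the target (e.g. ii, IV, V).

vi

The chord is a major triad on E#.
A dominant resolves down a perfect fifth: E# → A#. In C# major, A# is scale degree 6, i.e. vi.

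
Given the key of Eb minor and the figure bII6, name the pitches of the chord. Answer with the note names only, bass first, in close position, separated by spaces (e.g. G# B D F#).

bII6 is the Neapolitan sixth — a major triad on the lowered second degree, here in its customary first inversion. In Eb minor that root is Fb.
So the chord is Fb-Ab-Cb.
With the 6 figure the chord is in first inversion; from the bass Ab upward in close position it reads Ab-Cb-Fb.

Ab Cb Fb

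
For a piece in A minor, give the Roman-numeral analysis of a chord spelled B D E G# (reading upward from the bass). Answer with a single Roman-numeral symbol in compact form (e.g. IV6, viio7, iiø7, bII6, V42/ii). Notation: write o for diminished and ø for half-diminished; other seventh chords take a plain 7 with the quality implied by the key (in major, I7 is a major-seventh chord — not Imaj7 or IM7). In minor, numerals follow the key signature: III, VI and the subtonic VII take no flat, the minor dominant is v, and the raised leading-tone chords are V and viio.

The pitches E-G#-B-D form a dominant seventh chord rooted on E.
E is scale degree 5 in A minor, and a dominant seventh chord on that degree is written V7.
With B in the bass the chord is in second inversion, so the figured bass is 43.

V43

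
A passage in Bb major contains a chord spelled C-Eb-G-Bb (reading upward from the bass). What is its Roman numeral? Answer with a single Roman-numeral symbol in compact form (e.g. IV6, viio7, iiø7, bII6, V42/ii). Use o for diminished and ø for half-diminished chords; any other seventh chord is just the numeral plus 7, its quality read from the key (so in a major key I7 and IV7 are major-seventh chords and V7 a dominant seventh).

ii7

Stacked in thirds the chord is C-Eb-G-Bb: a minor seventh chord on C.
In Bb major, C is the supertonic; the diatonic minor seventh chord there is ii7.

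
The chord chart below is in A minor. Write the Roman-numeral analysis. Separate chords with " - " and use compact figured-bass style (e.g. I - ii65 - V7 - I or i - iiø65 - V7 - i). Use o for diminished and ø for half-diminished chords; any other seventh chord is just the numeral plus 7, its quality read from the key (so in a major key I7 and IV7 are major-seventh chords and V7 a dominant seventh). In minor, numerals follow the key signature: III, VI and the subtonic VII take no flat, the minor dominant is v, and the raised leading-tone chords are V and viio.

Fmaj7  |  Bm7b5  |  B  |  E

Fmaj7 has root F, degree 6 in A minor, so VI7.
Bm7b5: half-diminished seventh chord on B = scale degree 2 → iiø7.
B: a major triad on B, the applied dominant of V → V/V.
E: root E is the dominant; major triad there is V.

VI7 - iiø7 - V/V - V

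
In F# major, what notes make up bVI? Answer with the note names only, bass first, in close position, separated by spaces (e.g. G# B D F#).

bVI is a major triad on the lowered sixth degree, borrowed from the parallel minor. In F# major that root is D.
So the chord is D-F#-A, a major triad.

D F# A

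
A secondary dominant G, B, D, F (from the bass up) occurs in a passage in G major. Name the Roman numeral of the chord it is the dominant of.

The chord is a dominant seventh chord on G.
A dominant resolves down a perfect fifth: G → C. In G major, C is scale degree 4, i.e. IV.

IV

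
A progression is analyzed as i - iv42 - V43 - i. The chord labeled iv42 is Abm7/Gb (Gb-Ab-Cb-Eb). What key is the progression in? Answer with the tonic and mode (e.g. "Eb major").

Eb minor

The chord Abm7/Gb is a minor seventh chord rooted on Ab; its label is iv42.
iv42 on Ab implies Ab is the subdominant; that puts the tonic at Eb, and the lowercase numeral fits minor mode.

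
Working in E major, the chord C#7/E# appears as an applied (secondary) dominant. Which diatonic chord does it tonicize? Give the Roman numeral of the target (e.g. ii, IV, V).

ii

The chord is a dominant seventh chord on C#.
A dominant resolves down a perfect fifth: C# → F#. In E major, F# is scale degree 2, i.e. ii.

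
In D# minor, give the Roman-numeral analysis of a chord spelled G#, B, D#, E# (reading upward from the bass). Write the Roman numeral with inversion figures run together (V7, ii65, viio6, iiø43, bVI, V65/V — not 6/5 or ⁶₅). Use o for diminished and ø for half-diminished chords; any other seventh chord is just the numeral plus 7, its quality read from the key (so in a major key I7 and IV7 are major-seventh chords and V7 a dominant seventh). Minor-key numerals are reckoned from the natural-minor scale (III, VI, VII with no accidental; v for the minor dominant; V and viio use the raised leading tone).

Stacked in thirds the chord is E#-G#-B-D#: a half-diminished seventh chord on E#.
E# is scale degree 2 in D# minor, and a half-diminished seventh chord on that degree is written iiø7.
With G# in the bass the chord is in first inversion, so the figured bass is 65.

iiø65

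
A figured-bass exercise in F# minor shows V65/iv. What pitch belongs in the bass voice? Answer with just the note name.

A#

The applied chord V65/iv is rooted on F#: F#-A#-C#-E.
The figure 65 means first inversion — the third is in the bass.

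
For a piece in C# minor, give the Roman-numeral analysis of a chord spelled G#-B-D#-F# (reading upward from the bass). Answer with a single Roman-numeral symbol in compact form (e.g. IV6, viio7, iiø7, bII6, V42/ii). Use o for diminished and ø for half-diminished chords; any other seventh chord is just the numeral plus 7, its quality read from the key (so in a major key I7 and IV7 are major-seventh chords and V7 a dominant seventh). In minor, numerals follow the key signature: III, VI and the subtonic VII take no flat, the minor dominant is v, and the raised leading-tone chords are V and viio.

The pitches G#-B-D#-F# form a minor seventh chord rooted on G#.
G# is scale degree 5 in C# minor, and a minor seventh chord on that degree is written v7.

v7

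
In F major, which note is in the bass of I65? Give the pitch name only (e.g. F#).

A

I in F major has root F; the chord is F-A-C-E.
The figure 65 means first inversion — the third is in the bass.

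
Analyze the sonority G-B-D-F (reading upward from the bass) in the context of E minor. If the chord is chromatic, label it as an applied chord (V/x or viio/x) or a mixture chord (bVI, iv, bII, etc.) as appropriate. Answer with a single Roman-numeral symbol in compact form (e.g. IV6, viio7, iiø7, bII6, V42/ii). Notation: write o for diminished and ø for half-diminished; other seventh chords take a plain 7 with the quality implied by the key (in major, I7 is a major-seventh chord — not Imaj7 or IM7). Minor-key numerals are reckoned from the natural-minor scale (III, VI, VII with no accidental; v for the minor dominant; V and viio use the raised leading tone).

V7/VI

The pitches G-B-D-F form a dominant seventh chord rooted on G.
G is not a diatonic chord root with this quality in E minor, but it lies a perfect fifth above C (VI), so the chord functions as an applied dominant of VI.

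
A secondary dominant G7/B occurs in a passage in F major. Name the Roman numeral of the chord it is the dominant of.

The chord is a dominant seventh chord on G.
A dominant resolves down a perfect fifth: G → C. In F major, C is scale degree 5, i.e. V.

V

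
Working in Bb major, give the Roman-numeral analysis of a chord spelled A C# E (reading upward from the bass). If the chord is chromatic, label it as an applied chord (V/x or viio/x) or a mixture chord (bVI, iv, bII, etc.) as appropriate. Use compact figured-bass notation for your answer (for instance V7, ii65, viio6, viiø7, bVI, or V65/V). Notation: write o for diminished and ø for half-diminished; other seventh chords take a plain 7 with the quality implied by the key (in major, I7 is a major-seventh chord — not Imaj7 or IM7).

V/iii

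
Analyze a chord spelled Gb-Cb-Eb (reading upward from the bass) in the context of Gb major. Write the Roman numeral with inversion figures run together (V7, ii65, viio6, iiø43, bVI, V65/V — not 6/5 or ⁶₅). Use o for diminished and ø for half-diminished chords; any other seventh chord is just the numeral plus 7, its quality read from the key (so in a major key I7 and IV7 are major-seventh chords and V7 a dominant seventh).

IV64

The pitches Cb-Eb-Gb form a major triad rooted on Cb.
In Gb major, Cb is the subdominant; the diatonic major triad there is IV.
With Gb in the bass the chord is in second inversion, so the figured bass is 64.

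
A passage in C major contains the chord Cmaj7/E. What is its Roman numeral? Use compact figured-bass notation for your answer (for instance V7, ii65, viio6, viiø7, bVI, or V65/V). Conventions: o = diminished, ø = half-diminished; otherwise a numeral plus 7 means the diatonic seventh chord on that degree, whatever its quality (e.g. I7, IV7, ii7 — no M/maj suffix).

The pitches C-E-G-B form a major seventh chord rooted on C.
In C major, C is the tonic; the diatonic major seventh chord there is I7.
With E in the bass the chord is in first inversion, so the figured bass is 65.

I65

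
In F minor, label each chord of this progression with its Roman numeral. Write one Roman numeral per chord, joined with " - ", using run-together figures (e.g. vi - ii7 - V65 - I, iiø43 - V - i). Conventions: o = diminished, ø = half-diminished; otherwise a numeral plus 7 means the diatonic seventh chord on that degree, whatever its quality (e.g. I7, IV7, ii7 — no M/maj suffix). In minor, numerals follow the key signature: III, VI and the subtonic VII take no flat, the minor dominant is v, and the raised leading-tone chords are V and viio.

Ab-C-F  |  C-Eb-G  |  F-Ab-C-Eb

i6 - v - i7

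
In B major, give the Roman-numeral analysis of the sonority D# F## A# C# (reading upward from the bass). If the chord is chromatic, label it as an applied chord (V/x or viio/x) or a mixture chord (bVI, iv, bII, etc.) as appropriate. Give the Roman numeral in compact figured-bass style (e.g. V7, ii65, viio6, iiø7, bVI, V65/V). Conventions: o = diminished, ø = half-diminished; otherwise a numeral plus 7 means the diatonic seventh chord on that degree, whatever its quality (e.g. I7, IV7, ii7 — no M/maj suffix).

Stacked in thirds the chord is D#-F##-A#-C#: a dominant seventh chord on D#.
D# is not a diatonic chord root with this quality in B major, but it lies a perfect fifth above G# (vi), so the chord functions as an applied dominant of vi.

V7/vi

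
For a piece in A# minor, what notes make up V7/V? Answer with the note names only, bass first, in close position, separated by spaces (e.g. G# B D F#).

B# D## F## A#

V7/V is a secondary dominant — the dominant seventh of V. V in A# minor is E#, so the applied chord's root is B#, a perfect fifth above.
Building a dominant seventh chord on B# gives B#-D##-F##-A#.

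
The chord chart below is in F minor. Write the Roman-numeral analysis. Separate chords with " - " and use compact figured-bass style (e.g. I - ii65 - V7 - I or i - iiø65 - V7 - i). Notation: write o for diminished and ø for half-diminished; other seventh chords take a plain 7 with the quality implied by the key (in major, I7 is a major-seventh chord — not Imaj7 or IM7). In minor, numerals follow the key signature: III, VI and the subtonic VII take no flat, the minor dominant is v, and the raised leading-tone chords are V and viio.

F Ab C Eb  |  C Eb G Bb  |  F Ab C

i7 - v7 - i

F-Ab-C-Eb: minor seventh chord on F = scale degree 1 → i7.
C-Eb-G-Bb: root C is the dominant; minor seventh chord there is v7.
F-Ab-C has root F, degree 1 in F minor, so i.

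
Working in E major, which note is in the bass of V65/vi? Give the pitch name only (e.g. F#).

B#

The applied chord V65/vi is rooted on G#: G#-B#-D#-F#.
The figure 65 means first inversion — the third is in the bass.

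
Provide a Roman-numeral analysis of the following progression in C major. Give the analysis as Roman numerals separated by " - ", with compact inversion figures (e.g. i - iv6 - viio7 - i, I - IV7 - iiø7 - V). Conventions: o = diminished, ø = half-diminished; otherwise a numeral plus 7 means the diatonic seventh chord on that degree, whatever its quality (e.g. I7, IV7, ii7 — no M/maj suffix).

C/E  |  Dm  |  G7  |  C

I6 - ii - V7 - I

C/E has root C, degree 1 in C major, so I6.
Dm: minor triad on D = scale degree 2 → ii.
G7: dominant seventh chord on G = scale degree 5 → V7.
C has root C, degree 1 in C major, so I.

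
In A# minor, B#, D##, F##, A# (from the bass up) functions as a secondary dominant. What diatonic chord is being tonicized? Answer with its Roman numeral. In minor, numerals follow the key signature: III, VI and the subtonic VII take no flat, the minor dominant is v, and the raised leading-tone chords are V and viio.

V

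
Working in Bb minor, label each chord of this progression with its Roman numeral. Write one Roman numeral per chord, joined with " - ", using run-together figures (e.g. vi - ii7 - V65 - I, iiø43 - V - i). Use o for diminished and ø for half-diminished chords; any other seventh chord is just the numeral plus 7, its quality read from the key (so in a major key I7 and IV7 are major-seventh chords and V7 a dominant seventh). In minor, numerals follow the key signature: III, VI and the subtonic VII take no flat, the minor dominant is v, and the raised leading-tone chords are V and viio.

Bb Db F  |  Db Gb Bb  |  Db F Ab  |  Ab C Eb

i - VI64 - III - VII

Bb-Db-F has root Bb, degree 1 in Bb minor, so i.
Db-Gb-Bb: root Gb is the submediant; major triad there is VI64.
Db-F-Ab: root Db is the mediant; major triad there is III.
Ab-C-Eb: major triad on Ab = scale degree 7 → VII.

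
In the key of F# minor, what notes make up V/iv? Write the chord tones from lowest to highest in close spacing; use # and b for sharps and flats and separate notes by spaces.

The slash means an applied dominant: we want the dominant of iv. In F# minor, iv is B minor, and its dominant is built on F#.
Building a major triad on F# gives F#-A#-C#.

F# A# C#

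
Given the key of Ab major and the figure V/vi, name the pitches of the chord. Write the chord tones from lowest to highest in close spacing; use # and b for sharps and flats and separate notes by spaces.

C E G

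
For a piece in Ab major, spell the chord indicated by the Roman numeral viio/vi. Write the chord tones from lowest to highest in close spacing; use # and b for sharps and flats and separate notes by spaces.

The slash marks an applied leading-tone chord: viio of vi. In Ab major, vi is F, so the leading tone to it is E, a half step below.
Building a diminished triad on E gives E-G-Bb.

E G Bb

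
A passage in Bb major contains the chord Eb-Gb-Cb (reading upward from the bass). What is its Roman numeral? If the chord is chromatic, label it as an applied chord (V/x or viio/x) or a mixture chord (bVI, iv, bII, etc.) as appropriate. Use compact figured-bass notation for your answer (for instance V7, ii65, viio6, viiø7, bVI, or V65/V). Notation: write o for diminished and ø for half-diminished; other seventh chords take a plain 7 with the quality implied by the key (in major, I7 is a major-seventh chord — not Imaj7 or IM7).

bII6

The pitches Cb-Eb-Gb form a major triad rooted on Cb.
Cb is the lowered second degree of Bb major (diatonic 2 would be C). This is the Neapolitan sixth — a major triad on the lowered second degree, here in its customary first inversion.
With Eb in the bass the chord is in first inversion, so the figured bass is 6.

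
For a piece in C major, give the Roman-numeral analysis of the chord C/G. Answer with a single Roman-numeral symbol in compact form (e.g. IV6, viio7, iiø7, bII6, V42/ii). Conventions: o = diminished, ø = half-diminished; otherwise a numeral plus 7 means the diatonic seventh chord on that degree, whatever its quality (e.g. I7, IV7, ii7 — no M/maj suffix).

I64

The pitches C-E-G form a major triad rooted on C.
In C major, C is the tonic; the diatonic major triad there is I.
With G in the bass the chord is in second inversion, so the figured bass is 64.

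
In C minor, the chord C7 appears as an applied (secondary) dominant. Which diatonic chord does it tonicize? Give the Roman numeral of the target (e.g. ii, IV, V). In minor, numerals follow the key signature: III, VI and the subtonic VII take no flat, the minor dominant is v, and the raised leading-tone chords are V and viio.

iv

The chord is a dominant seventh chord on C.
A dominant resolves down a perfect fifth: C → F. In C minor, F is scale degree 4, i.e. iv.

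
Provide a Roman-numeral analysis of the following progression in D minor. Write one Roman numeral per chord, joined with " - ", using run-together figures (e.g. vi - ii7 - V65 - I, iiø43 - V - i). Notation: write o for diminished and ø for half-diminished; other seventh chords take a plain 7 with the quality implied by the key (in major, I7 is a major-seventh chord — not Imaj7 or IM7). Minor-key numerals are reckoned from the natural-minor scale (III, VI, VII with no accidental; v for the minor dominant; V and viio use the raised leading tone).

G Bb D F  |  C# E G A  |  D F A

iv7 - V65 - i

G-Bb-D-F: minor seventh chord on G = scale degree 4 → iv7.
C#-E-G-A has root A, degree 5 in D minor, so V65.
D-F-A has root D, degree 1 in D minor, so i.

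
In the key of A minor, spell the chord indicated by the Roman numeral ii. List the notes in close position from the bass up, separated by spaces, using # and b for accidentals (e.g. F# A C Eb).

ii is the minor supertonic, borrowed from the parallel major (the Dorian ii). In A minor that root is B.
So the chord is B-D-F#, a minor triad.

B D F#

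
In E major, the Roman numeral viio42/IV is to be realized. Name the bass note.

The applied chord viio42/IV is rooted on G#: G#-B-D-F.
The figure 42 means third inversion — the seventh is in the bass.

F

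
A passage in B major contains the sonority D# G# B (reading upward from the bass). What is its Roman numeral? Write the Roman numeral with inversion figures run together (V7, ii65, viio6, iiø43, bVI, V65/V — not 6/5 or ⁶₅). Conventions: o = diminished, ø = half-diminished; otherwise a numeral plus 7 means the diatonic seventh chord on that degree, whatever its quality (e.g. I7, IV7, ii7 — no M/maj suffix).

vi64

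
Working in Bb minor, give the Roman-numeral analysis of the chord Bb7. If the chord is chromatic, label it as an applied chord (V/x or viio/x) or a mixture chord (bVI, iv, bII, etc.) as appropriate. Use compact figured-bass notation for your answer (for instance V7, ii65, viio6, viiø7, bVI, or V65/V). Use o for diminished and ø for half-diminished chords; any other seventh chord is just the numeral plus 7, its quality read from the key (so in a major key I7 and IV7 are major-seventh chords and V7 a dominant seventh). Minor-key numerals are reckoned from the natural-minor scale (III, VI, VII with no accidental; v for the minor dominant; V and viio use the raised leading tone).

The pitches Bb-D-F-Ab form a dominant seventh chord rooted on Bb.
Bb is not a diatonic chord root with this quality in Bb minor, but it lies a perfect fifth above Eb (iv), so the chord functions as an applied dominant of iv.

V7/iv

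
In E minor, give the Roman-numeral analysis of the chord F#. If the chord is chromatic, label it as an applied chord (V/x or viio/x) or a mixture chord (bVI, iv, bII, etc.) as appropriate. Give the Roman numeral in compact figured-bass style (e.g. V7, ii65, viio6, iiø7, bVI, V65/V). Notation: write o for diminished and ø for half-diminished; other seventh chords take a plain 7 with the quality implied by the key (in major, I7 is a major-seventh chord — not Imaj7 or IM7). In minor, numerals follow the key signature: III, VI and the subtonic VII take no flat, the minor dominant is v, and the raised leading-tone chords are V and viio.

V/V

The pitches F#-A#-C# form a major triad rooted on F#.
F# is not a diatonic chord root with this quality in E minor, but it lies a perfect fifth above B (V), so the chord functions as an applied dominant of V.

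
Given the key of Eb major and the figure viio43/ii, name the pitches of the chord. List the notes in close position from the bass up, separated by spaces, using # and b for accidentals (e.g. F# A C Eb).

Bb Db E G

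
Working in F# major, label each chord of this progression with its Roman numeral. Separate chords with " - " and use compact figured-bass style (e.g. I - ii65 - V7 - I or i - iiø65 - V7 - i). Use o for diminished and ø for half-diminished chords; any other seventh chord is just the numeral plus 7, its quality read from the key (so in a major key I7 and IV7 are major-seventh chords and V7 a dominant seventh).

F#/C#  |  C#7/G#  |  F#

I64 - V43 - I

F#/C#: major triad on F# = scale degree 1 → I64.
C#7/G# has root C#, degree 5 in F# major, so V43.
F#: major triad on F# = scale degree 1 → I.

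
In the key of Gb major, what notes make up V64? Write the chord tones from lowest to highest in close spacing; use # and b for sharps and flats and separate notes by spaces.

Ab Db F

The numeral's case and figure indicate a major triad. In Gb major its root, scale degree 5, is Db.
Stacking thirds from Db gives Db-F-Ab.
The figured bass 64 indicates second inversion, placing the fifth (Ab) in the bass: Ab-Db-F.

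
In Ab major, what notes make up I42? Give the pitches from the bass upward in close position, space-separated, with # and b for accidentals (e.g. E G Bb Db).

G Ab C Eb

In Ab major, the tonic is Ab, and the diatonic chord built there is a major seventh chord.
Stacking thirds from Ab gives Ab-C-Eb-G.
The figured bass 42 indicates third inversion, placing the seventh (G) in the bass: G-Ab-C-Eb.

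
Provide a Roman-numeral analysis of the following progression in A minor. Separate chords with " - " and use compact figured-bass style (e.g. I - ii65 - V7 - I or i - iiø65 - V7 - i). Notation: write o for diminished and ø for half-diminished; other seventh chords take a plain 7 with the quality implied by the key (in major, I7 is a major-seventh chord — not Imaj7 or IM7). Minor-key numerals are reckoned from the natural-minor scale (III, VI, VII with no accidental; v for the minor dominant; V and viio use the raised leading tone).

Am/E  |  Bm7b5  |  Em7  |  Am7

Am/E has root A, degree 1 in A minor, so i64.
Bm7b5 has root B, degree 2 in A minor, so iiø7.
Em7: minor seventh chord on E = scale degree 5 → v7.
Am7: minor seventh chord on A = scale degree 1 → i7.

i64 - iiø7 - v7 - i7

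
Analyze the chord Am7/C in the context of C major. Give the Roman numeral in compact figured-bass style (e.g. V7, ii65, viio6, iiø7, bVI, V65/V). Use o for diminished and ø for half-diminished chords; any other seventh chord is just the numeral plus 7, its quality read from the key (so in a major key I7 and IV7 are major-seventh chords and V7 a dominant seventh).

vi65

The pitches A-C-E-G form a minor seventh chord rooted on A.
A is scale degree 6 in C major, and a minor seventh chord on that degree is written vi7.
With C in the bass the chord is in first inversion, so the figured bass is 65.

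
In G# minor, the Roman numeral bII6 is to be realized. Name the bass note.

C#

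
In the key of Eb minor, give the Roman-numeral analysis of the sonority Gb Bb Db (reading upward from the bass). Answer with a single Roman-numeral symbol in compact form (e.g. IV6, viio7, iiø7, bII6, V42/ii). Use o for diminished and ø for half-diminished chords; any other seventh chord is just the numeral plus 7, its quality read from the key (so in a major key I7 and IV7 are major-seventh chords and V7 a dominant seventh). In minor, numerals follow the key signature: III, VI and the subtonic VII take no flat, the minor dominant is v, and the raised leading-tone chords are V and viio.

III

Stacked in thirds the chord is Gb-Bb-Db: a major triad on Gb.
Gb is scale degree 3 in Eb minor, and a major triad on that degree is written III.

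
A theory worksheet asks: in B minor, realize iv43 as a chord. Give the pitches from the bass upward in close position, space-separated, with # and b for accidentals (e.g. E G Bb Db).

B D E G

The numeral's case and figure indicate a minor seventh chord. In B minor its root, scale degree 4, is E.
That chord is spelled E-G-B-D.
The figured bass 43 indicates second inversion, placing the fifth (B) in the bass: B-D-E-G.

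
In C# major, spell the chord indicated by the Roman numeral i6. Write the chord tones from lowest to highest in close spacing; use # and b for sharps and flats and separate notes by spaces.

i6 is the minor tonic, borrowed from the parallel minor. In C# major that root is C#.
So the chord is C#-E-G#, a minor triad.
With the 6 figure the chord is in first inversion; from the bass E upward in close position it reads E-G#-C#.

E G# C#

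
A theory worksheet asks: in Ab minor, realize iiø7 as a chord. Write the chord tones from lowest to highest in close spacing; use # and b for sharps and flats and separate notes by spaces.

In Ab minor, the second degree is Bb, and the diatonic chord built there is a half-diminished seventh chord.
That chord is spelled Bb-Db-Fb-Ab.

Bb Db Fb Ab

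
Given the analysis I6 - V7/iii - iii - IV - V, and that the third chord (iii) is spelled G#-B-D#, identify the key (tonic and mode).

E major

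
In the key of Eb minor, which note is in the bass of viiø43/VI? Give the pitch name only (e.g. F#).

The applied chord viiø43/VI is rooted on Bb: Bb-Db-Fb-Ab.
The figure 43 means second inversion — the fifth is in the bass.

Fb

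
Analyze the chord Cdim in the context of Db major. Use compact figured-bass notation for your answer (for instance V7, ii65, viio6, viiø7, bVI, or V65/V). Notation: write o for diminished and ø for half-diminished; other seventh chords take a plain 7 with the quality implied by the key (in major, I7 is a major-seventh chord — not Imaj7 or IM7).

The pitches C-Eb-Gb form a diminished triad rooted on C.
In Db major, C is the leading tone; the diatonic diminished triad there is viio.

viio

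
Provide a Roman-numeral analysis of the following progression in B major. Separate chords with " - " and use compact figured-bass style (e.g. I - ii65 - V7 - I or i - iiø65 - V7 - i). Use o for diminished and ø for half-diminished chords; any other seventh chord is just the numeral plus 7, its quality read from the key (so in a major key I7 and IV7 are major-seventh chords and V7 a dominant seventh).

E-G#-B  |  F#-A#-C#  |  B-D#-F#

IV - V - I

E-G#-B has root E, degree 4 in B major, so IV.
F#-A#-C#: root F# is the dominant; major triad there is V.
B-D#-F#: major triad on B = scale degree 1 → I.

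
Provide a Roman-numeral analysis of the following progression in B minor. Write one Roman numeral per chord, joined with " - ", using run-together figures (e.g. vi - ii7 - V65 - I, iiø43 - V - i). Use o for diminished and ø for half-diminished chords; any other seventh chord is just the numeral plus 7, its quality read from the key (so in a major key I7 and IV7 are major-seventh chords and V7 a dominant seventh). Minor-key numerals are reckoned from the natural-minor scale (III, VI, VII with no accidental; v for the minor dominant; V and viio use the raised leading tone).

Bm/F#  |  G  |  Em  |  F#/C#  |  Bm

i64 - VI - iv - V64 - i

Bm/F#: minor triad on B = scale degree 1 → i64.
G: major triad on G = scale degree 6 → VI.
Em: root E is the subdominant; minor triad there is iv.
F#/C# has root F#, degree 5 in B minor, so V64.
Bm: minor triad on B = scale degree 1 → i.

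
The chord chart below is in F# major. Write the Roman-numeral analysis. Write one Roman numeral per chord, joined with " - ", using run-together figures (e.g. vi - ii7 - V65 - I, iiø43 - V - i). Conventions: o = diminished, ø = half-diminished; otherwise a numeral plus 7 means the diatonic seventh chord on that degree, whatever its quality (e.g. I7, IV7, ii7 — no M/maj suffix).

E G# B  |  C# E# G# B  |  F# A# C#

E-G#-B: major triad on E — chromatic; bVII (borrowed from the parallel minor).
C#-E#-G#-B: dominant seventh chord on C# = scale degree 5 → V7.
F#-A#-C#: major triad on F# = scale degree 1 → I.

bVII - V7 - I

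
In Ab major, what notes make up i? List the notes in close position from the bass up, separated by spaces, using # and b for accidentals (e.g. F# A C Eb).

Scale degree 1 in Ab major is Ab; here the chord built on it is altered to a minor triad. i is the minor tonic, borrowed from the parallel minor.
So the chord is Ab-Cb-Eb.

Ab Cb Eb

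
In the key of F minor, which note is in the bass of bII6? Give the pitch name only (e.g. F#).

bII in F minor has root Gb; the chord is Gb-Bb-Db.
The figure 6 means first inversion — the third is in the bass.

Bb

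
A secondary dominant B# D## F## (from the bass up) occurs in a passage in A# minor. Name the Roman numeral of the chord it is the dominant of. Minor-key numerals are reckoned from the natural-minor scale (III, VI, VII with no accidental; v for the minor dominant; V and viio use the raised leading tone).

The chord is a major triad on B#.
A dominant resolves down a perfect fifth: B# → E#. In A# minor, E# is scale degree 5, i.e. V.

V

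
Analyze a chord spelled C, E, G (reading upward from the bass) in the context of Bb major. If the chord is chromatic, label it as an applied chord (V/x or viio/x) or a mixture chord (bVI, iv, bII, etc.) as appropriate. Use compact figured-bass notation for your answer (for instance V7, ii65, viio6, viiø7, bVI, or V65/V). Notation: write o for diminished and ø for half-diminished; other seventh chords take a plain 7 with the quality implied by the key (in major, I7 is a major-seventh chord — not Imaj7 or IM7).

V/V

Stacked in thirds the chord is C-E-G: a major triad on C.
C is not a diatonic chord root with this quality in Bb major, but it lies a perfect fifth above F (V), so the chord functions as an applied dominant of V.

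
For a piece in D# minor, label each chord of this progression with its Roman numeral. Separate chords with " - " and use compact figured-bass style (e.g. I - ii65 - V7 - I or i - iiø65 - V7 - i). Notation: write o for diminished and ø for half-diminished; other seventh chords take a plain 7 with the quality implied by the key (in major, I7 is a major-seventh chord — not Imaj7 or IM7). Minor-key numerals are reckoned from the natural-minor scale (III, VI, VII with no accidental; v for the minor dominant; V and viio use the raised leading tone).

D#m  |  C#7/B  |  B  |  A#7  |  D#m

i - VII42 - VI - V7 - i

D#m: root D# is the tonic; minor triad there is i.
C#7/B: dominant seventh chord on C# = scale degree 7 → VII42.
B: major triad on B = scale degree 6 → VI.
A#7 has root A#, degree 5 in D# minor, so V7.
D#m has root D#, degree 1 in D# minor, so i.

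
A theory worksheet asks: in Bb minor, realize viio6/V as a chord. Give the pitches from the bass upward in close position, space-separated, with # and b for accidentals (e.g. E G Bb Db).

viio6/V is a secondary leading-tone chord. The target V is F in Bb minor; the applied chord is rooted a semitone below, on E.
Building a diminished triad on E gives E-G-Bb.
With the 6 figure the chord is in first inversion; from the bass G upward in close position it reads G-Bb-E.

G Bb E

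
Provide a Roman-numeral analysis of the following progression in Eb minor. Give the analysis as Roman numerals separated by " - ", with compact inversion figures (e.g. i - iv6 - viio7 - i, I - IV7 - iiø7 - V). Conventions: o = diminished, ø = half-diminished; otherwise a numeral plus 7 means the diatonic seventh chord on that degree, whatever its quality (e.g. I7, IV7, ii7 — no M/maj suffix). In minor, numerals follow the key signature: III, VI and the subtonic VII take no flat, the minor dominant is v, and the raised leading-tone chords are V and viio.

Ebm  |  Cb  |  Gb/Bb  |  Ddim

Ebm has root Eb, degree 1 in Eb minor, so i.
Cb has root Cb, degree 6 in Eb minor, so VI.
Gb/Bb has root Gb, degree 3 in Eb minor, so III6.
Ddim: diminished triad on D = scale degree 7 → viio.

i - VI - III6 - viio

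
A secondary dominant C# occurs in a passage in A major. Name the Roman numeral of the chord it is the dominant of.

vi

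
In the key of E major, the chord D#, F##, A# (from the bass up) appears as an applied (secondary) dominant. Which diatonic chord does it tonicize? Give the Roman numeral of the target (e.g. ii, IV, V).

iii

The chord is a major triad on D#.
A dominant resolves down a perfect fifth: D# → G#. In E major, G# is scale degree 3, i.e. iii.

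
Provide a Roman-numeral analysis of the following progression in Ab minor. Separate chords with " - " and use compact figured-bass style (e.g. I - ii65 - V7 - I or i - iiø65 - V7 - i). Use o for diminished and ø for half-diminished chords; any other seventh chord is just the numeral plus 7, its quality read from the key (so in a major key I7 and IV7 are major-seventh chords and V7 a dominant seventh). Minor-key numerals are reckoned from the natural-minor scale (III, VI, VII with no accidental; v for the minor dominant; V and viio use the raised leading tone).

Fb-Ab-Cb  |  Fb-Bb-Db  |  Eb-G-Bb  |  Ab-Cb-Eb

Fb-Ab-Cb: root Fb is the submediant; major triad there is VI.
Fb-Bb-Db: root Bb is the supertonic; diminished triad there is iio64.
Eb-G-Bb: major triad on Eb = scale degree 5 → V.
Ab-Cb-Eb: root Ab is the tonic; minor triad there is i.

VI - iio64 - V - i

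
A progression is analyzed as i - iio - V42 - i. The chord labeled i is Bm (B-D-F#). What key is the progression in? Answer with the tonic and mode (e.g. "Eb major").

B minor

The anchor chord is a minor triad on B, labeled i.
If B is scale degree 1 and the mode makes that degree carry a minor triad, the tonic is B and the mode is minor.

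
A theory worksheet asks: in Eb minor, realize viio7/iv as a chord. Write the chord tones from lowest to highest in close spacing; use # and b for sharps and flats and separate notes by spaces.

G Bb Db Fb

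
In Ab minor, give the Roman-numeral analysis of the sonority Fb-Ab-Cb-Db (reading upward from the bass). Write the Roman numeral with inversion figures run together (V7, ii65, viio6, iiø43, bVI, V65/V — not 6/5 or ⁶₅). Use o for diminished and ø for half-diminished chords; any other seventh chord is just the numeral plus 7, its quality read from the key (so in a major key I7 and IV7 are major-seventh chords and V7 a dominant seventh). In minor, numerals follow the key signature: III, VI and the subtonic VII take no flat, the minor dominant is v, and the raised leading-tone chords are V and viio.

iv65

Stacked in thirds the chord is Db-Fb-Ab-Cb: a minor seventh chord on Db.
In Ab minor, Db is the subdominant; the diatonic minor seventh chord there is iv7.
With Fb in the bass the chord is in first inversion, so the figured bass is 65.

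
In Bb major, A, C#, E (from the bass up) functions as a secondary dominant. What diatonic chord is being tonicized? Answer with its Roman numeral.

iii

The chord is a major triad on A.
A dominant resolves down a perfect fifth: A → D. In Bb major, D is scale degree 3, i.e. iii.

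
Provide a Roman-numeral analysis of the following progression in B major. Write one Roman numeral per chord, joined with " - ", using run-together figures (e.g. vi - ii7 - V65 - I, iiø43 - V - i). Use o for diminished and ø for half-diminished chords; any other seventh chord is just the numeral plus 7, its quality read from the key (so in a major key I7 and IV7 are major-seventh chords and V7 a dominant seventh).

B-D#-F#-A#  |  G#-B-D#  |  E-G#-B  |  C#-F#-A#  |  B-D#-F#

I7 - vi - IV - V64 - I

B-D#-F#-A#: root B is the tonic; major seventh chord there is I7.
G#-B-D#: minor triad on G# = scale degree 6 → vi.
E-G#-B: major triad on E = scale degree 4 → IV.
C#-F#-A#: root F# is the dominant; major triad there is V64.
B-D#-F#: major triad on B = scale degree 1 → I.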